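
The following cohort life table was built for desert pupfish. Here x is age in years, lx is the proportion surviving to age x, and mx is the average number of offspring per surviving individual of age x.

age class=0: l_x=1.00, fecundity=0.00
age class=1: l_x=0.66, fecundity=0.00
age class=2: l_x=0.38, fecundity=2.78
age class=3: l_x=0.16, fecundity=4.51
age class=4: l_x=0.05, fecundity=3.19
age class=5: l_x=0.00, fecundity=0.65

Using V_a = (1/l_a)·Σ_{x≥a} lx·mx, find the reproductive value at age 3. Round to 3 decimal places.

lx·mx for x ≥ 3: 0.7216, 0.1595, 0 → sum = 0.8811
V_3 = 0.8811 / l_3 = 0.8811 / 0.16 = 5.506875 → 5.507

5.507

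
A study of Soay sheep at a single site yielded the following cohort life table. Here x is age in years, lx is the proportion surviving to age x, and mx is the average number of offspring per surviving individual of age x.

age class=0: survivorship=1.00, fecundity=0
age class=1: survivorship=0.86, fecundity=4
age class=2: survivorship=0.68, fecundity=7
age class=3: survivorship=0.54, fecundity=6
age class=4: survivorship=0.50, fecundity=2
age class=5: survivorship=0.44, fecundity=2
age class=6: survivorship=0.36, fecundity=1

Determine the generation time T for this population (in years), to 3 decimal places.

2.430

lx·mx: 0, 3.44, 4.76, 3.24, 1, 0.88, 0.36 → R0 = 13.68
x·lx·mx: 0, 3.44, 9.52, 9.72, 4, 4.4, 2.16 → Σ = 33.24
T = 33.24 / 13.68 = 2.429825… → 2.430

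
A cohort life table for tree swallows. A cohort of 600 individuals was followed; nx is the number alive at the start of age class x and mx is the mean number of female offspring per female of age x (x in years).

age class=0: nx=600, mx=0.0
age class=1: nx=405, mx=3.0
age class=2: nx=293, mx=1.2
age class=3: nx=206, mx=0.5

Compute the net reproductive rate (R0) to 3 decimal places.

2.783

lx = nx/n0 = nx/600: 1, 0.675, 0.48833…, 0.34333…
lx·mx by age: 0, 2.025, 0.586…, 0.171667…
R0 = Σ lx·mx = 2.782667… → 2.783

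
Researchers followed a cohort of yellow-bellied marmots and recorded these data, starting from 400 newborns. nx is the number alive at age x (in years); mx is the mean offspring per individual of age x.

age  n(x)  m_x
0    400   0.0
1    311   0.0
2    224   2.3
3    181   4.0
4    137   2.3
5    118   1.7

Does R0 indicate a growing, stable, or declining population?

growing

lx = nx/n0 = nx/400: 1, 0.7775, 0.56, 0.4525, 0.3425, 0.295
R0 = Σ lx·mx = 0 + 0 + 1.288 + 1.81 + 0.78775 + 0.5015 = 4.38725
R0 > 1, so the population is growing.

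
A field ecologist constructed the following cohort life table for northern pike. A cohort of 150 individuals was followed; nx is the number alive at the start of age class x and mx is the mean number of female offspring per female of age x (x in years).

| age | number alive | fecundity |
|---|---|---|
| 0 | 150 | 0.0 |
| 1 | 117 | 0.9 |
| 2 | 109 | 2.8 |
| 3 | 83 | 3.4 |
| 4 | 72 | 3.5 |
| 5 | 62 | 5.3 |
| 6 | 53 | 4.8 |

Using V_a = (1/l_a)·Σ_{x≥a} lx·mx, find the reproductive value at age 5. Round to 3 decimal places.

9.403

lx = nx/n0 = nx/150: 1, 0.78, 0.72667…, 0.55333…, 0.48, 0.41333…, 0.35333…
lx·mx for x ≥ 5: 2.190667…, 1.696… → sum = 3.886667…
V_5 = 3.886667… / l_5 = 3.886667… / 0.413333… = 9.403226… → 9.403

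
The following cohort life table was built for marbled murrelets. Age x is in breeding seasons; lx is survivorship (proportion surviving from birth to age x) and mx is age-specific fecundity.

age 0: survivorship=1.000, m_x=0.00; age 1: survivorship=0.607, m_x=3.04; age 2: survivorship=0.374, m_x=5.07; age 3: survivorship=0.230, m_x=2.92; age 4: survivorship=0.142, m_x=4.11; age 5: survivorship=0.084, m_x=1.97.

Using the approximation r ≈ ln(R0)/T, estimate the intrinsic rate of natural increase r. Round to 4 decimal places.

R0 = Σ lx·mx = 0 + 1.84528 + 1.89618 + 0.6716 + 0.58362 + 0.16548 = 5.16216
Σ x·lx·mx = 10.81432; T = 10.81432/5.16216 = 2.09492…
r ≈ ln(R0)/T = ln(5.16216)/2.09492… = 0.783492… → 0.7835

0.7835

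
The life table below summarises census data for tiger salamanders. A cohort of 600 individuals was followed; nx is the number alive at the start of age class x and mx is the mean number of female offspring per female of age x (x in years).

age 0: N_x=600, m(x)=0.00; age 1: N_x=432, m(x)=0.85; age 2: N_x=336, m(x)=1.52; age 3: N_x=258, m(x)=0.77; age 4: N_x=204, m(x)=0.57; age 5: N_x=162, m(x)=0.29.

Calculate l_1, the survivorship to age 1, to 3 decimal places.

l_1 = n_1/n_0 = 432/600 = 0.72 → 0.720

0.720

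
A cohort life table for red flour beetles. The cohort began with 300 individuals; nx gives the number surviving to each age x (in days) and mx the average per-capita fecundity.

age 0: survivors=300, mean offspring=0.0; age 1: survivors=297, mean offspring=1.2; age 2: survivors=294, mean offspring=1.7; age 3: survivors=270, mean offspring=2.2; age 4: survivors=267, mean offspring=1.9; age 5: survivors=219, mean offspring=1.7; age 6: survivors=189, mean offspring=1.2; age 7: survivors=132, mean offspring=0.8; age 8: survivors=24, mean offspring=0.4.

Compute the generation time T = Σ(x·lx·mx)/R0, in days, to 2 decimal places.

lx = nx/n0 = nx/300: 1, 0.99, 0.98, 0.9, 0.89, 0.73, 0.63, 0.44, 0.08
lx·mx: 0, 1.188, 1.666, 1.98, 1.691, 1.241, 0.756, 0.352, 0.032 → R0 = 8.906
x·lx·mx: 0, 1.188, 3.332, 5.94, 6.764, 6.205, 4.536, 2.464, 0.256 → Σ = 30.685
T = 30.685 / 8.906 = 3.44543… → 3.45

3.45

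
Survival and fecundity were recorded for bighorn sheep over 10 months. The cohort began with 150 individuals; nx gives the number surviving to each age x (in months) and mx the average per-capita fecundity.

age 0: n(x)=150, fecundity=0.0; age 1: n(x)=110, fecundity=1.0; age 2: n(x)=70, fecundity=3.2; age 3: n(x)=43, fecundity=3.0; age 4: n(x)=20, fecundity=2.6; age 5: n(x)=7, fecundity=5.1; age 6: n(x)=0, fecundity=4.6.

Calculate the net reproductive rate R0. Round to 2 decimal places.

3.67

lx = nx/n0 = nx/150: 1, 0.73333…, 0.46667…, 0.28667…, 0.13333…, 0.04667…, 0
lx·mx by age: 0, 0.733333…, 1.493333…, 0.86…, 0.346667…, 0.238…, 0
R0 = Σ lx·mx = 3.671333… → 3.67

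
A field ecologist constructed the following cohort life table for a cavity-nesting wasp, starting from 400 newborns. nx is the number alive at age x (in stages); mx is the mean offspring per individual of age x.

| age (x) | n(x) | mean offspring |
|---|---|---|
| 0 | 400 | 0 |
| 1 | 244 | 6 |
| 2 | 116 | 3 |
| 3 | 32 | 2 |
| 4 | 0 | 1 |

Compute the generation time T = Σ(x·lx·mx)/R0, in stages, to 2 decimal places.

lx = nx/n0 = nx/400: 1, 0.61, 0.29, 0.08, 0
lx·mx: 0, 3.66, 0.87, 0.16, 0 → R0 = 4.69
x·lx·mx: 0, 3.66, 1.74, 0.48, 0 → Σ = 5.88
T = 5.88 / 4.69 = 1.253731… → 1.25

1.25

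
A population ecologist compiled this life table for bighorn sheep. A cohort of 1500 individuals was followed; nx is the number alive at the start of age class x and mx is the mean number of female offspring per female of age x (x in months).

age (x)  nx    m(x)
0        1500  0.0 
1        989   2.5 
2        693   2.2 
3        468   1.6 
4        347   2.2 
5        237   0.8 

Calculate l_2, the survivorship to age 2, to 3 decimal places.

0.462

l_2 = n_2/n_0 = 693/1500 = 0.462 → 0.462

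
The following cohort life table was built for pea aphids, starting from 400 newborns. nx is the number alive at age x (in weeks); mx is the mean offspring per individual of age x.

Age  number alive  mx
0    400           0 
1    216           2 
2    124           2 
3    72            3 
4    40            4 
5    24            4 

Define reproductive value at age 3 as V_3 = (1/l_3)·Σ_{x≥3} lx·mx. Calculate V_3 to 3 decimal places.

6.556

lx = nx/n0 = nx/400: 1, 0.54, 0.31, 0.18, 0.1, 0.06
lx·mx for x ≥ 3: 0.54, 0.4, 0.24 → sum = 1.18
V_3 = 1.18 / l_3 = 1.18 / 0.18 = 6.555556… → 6.556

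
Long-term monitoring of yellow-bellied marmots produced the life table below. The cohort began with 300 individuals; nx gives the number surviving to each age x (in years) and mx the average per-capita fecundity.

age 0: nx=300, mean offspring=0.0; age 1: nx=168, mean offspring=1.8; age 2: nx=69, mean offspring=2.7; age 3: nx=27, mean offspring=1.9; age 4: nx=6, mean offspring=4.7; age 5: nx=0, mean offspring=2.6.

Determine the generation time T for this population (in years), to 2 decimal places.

1.66

lx = nx/n0 = nx/300: 1, 0.56, 0.23, 0.09, 0.02, 0
lx·mx: 0, 1.008, 0.621, 0.171, 0.094, 0 → R0 = 1.894
x·lx·mx: 0, 1.008, 1.242, 0.513, 0.376, 0 → Σ = 3.139
T = 3.139 / 1.894 = 1.657339… → 1.66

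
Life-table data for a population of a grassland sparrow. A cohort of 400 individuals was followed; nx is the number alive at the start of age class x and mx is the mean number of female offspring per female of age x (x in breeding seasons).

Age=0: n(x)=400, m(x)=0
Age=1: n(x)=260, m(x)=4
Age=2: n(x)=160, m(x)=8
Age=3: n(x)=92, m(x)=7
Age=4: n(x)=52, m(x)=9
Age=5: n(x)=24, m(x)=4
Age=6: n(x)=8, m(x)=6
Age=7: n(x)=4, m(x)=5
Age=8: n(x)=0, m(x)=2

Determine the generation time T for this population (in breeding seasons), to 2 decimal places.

lx = nx/n0 = nx/400: 1, 0.65, 0.4, 0.23, 0.13, 0.06, 0.02, 0.01, 0
lx·mx: 0, 2.6, 3.2, 1.61, 1.17, 0.24, 0.12, 0.05, 0 → R0 = 8.99
x·lx·mx: 0, 2.6, 6.4, 4.83, 4.68, 1.2, 0.72, 0.35, 0 → Σ = 20.78
T = 20.78 / 8.99 = 2.311457… → 2.31

2.31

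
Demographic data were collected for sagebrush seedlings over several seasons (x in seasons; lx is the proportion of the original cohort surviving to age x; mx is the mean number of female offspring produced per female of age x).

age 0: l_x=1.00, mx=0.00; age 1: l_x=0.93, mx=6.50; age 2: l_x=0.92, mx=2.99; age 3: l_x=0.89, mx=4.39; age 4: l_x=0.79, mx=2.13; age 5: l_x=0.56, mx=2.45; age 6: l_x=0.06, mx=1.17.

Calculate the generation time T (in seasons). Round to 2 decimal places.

lx·mx: 0, 6.045, 2.7508, 3.9071, 1.6827, 1.372, 0.0702 → R0 = 15.8278
x·lx·mx: 0, 6.045, 5.5016, 11.7213, 6.7308, 6.86, 0.4212 → Σ = 37.2799
T = 37.2799 / 15.8278 = 2.355343… → 2.36

2.36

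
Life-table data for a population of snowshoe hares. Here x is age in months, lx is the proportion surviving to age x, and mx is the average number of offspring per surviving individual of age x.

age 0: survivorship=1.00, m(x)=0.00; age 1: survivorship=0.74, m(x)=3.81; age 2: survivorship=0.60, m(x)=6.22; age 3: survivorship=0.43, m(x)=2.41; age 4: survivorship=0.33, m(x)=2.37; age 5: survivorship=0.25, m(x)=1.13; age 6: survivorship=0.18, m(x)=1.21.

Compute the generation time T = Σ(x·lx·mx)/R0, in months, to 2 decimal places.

lx·mx: 0, 2.8194, 3.732, 1.0363, 0.7821, 0.2825, 0.2178 → R0 = 8.8701
x·lx·mx: 0, 2.8194, 7.464, 3.1089, 3.1284, 1.4125, 1.3068 → Σ = 19.24
T = 19.24 / 8.8701 = 2.169085… → 2.17

2.17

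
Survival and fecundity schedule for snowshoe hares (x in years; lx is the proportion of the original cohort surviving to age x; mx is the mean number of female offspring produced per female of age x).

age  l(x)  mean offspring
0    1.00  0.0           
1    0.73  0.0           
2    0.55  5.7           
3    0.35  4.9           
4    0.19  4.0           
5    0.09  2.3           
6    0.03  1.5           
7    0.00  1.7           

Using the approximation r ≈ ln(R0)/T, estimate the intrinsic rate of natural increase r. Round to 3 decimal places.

0.658

R0 = Σ lx·mx = 0 + 0 + 3.135 + 1.715 + 0.76 + 0.207 + 0.045 + 0 = 5.862
Σ x·lx·mx = 15.76; T = 15.76/5.862 = 2.6885…
r ≈ ln(R0)/T = ln(5.862)/2.6885… = 0.6578… → 0.658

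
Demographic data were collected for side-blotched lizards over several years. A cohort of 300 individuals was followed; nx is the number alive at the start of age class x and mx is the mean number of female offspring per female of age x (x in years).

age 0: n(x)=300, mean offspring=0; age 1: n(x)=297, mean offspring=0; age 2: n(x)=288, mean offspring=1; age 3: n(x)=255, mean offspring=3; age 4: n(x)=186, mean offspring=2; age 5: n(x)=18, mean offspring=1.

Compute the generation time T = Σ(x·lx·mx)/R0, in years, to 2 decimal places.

lx = nx/n0 = nx/300: 1, 0.99, 0.96, 0.85, 0.62, 0.06
lx·mx: 0, 0, 0.96, 2.55, 1.24, 0.06 → R0 = 4.81
x·lx·mx: 0, 0, 1.92, 7.65, 4.96, 0.3 → Σ = 14.83
T = 14.83 / 4.81 = 3.08316… → 3.08

3.08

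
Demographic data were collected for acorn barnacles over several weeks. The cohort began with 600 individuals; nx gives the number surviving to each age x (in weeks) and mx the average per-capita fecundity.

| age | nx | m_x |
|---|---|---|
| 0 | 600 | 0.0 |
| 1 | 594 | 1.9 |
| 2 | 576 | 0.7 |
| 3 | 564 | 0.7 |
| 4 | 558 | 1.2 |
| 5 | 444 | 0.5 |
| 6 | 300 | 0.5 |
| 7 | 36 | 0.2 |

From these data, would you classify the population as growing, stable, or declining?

growing

lx = nx/n0 = nx/600: 1, 0.99, 0.96, 0.94, 0.93, 0.74, 0.5, 0.06
R0 = Σ lx·mx = 0 + 1.881 + 0.672 + 0.658 + 1.116 + 0.37 + 0.25 + 0.012 = 4.959
R0 > 1, so the population is growing.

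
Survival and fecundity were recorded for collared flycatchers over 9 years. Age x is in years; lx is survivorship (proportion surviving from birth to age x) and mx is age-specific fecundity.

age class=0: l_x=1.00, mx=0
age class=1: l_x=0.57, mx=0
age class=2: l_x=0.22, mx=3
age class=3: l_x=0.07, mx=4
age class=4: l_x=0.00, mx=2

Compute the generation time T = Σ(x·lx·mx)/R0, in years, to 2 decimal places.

2.30

lx·mx: 0, 0, 0.66, 0.28, 0 → R0 = 0.94
x·lx·mx: 0, 0, 1.32, 0.84, 0 → Σ = 2.16
T = 2.16 / 0.94 = 2.297872… → 2.30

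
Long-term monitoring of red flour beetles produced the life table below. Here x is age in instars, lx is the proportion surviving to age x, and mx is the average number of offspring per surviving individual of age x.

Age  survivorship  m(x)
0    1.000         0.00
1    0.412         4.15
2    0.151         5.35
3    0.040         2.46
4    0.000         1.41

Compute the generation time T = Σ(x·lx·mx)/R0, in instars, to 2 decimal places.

lx·mx: 0, 1.7098, 0.80785, 0.0984, 0 → R0 = 2.61605
x·lx·mx: 0, 1.7098, 1.6157, 0.2952, 0 → Σ = 3.6207
T = 3.6207 / 2.61605 = 1.384033… → 1.38

1.38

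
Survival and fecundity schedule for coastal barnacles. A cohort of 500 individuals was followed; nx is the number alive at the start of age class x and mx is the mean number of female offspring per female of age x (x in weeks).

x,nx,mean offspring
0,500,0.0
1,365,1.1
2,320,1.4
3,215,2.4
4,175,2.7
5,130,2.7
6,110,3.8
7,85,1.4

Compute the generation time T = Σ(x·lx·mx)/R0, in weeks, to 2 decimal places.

3.61

lx = nx/n0 = nx/500: 1, 0.73, 0.64, 0.43, 0.35, 0.26, 0.22, 0.17
lx·mx: 0, 0.803, 0.896, 1.032, 0.945, 0.702, 0.836, 0.238 → R0 = 5.452
x·lx·mx: 0, 0.803, 1.792, 3.096, 3.78, 3.51, 5.016, 1.666 → Σ = 19.663
T = 19.663 / 5.452 = 3.606566… → 3.61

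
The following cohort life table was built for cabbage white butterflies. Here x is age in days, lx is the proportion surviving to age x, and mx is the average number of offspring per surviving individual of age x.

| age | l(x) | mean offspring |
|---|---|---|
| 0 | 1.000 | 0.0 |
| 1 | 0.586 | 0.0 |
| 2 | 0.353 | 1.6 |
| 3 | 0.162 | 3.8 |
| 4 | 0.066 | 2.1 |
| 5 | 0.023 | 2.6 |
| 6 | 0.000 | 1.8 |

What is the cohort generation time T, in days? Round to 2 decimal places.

2.78

lx·mx: 0, 0, 0.5648, 0.6156, 0.1386, 0.0598, 0 → R0 = 1.3788
x·lx·mx: 0, 0, 1.1296, 1.8468, 0.5544, 0.299, 0 → Σ = 3.8298
T = 3.8298 / 1.3788 = 2.777633… → 2.78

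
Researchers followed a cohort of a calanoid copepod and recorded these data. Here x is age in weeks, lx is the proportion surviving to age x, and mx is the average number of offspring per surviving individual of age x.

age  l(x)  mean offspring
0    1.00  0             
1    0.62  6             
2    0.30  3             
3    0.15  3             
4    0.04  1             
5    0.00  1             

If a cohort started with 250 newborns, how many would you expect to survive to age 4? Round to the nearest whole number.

10

Expected survivors = N0 · l_4 = 250 × 0.04 = 10 → 10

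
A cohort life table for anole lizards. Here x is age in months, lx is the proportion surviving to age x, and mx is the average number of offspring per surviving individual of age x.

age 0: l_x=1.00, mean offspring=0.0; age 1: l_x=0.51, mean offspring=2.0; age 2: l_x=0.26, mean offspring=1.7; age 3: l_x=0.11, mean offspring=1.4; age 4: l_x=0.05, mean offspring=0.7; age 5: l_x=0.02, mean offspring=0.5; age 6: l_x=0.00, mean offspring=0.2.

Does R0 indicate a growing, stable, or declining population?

growing

R0 = Σ lx·mx = 0 + 1.02 + 0.442 + 0.154 + 0.035 + 0.01 + 0 = 1.661
R0 > 1, so the population is growing.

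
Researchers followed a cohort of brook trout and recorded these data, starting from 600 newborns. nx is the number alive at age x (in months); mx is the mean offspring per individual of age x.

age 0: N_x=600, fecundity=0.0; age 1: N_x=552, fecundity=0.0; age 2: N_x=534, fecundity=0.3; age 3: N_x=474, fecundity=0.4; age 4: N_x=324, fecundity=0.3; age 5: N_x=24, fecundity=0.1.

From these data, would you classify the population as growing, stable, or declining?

declining

lx = nx/n0 = nx/600: 1, 0.92, 0.89, 0.79, 0.54, 0.04
R0 = Σ lx·mx = 0 + 0 + 0.267 + 0.316 + 0.162 + 0.004 = 0.749
R0 < 1, so the population is declining.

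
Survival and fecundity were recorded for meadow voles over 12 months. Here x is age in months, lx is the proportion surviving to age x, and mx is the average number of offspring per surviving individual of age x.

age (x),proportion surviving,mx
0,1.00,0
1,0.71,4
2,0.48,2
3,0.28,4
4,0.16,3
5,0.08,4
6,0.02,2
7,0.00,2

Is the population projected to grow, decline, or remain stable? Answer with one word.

growing

R0 = Σ lx·mx = 0 + 2.84 + 0.96 + 1.12 + 0.48 + 0.32 + 0.04 + 0 = 5.76
R0 > 1, so the population is growing.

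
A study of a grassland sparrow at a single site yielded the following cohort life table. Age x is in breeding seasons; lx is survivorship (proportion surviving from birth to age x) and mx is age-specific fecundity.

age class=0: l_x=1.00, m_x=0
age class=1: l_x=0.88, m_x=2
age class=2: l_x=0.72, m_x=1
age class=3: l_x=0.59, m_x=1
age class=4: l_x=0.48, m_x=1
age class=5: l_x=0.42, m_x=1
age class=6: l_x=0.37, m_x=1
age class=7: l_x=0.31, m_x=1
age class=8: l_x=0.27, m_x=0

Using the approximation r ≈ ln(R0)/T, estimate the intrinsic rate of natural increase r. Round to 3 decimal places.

R0 = Σ lx·mx = 0 + 1.76 + 0.72 + 0.59 + 0.48 + 0.42 + 0.37 + 0.31 + 0 = 4.65
Σ x·lx·mx = 13.38; T = 13.38/4.65 = 2.87742…
r ≈ ln(R0)/T = ln(4.65)/2.87742… = 0.53411… → 0.534

0.534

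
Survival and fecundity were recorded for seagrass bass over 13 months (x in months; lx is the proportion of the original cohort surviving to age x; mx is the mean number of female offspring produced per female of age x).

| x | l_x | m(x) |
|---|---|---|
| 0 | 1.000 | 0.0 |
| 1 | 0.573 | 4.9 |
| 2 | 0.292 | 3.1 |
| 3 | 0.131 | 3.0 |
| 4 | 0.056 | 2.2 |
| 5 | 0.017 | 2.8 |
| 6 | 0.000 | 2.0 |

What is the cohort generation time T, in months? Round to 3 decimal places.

lx·mx: 0, 2.8077, 0.9052, 0.393, 0.1232, 0.0476, 0 → R0 = 4.2767
x·lx·mx: 0, 2.8077, 1.8104, 1.179, 0.4928, 0.238, 0 → Σ = 6.5279
T = 6.5279 / 4.2767 = 1.526387… → 1.526

1.526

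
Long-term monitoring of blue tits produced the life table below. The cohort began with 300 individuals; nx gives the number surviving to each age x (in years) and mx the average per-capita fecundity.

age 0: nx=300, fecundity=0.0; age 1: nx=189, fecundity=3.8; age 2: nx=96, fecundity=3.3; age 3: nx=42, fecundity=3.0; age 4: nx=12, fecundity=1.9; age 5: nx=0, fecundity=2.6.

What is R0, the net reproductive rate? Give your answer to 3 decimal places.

lx = nx/n0 = nx/300: 1, 0.63, 0.32, 0.14, 0.04, 0
lx·mx by age: 0, 2.394, 1.056, 0.42, 0.076, 0
R0 = Σ lx·mx = 3.946 → 3.946

3.946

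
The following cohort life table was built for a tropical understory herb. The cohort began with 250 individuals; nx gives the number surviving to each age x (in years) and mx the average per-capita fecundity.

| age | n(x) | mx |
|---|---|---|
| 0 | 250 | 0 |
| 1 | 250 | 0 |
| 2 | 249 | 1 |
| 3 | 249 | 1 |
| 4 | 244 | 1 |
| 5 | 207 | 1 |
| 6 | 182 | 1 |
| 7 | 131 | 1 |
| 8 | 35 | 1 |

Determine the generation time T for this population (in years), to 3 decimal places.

lx = nx/n0 = nx/250: 1, 1, 0.996, 0.996, 0.976, 0.828, 0.728, 0.524, 0.14
lx·mx: 0, 0, 0.996, 0.996, 0.976, 0.828, 0.728, 0.524, 0.14 → R0 = 5.188
x·lx·mx: 0, 0, 1.992, 2.988, 3.904, 4.14, 4.368, 3.668, 1.12 → Σ = 22.18
T = 22.18 / 5.188 = 4.275251… → 4.275

4.275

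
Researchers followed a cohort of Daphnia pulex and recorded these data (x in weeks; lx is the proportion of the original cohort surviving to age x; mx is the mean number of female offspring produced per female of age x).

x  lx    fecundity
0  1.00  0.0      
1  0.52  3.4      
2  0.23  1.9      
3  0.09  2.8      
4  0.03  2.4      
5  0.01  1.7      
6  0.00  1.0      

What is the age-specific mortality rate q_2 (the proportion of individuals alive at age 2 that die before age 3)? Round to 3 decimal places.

0.609

q_2 = (l_2 − l_3) / l_2 = (0.23 − 0.09) / 0.23
     = 0.14 / 0.23 = 0.608696… → 0.609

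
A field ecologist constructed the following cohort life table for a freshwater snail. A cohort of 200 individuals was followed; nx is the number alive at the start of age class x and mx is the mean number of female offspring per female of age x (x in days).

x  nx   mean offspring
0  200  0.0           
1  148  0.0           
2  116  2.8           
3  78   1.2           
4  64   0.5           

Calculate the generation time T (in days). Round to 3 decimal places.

lx = nx/n0 = nx/200: 1, 0.74, 0.58, 0.39, 0.32
lx·mx: 0, 0, 1.624, 0.468, 0.16 → R0 = 2.252
x·lx·mx: 0, 0, 3.248, 1.404, 0.64 → Σ = 5.292
T = 5.292 / 2.252 = 2.349911… → 2.350

2.350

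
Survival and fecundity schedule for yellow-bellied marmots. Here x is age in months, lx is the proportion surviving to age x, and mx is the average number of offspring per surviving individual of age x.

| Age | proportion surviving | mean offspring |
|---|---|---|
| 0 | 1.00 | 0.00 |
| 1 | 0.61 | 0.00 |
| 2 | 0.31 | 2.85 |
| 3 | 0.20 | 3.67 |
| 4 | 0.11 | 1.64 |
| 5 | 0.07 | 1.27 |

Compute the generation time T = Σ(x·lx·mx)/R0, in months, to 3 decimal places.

lx·mx: 0, 0, 0.8835, 0.734, 0.1804, 0.0889 → R0 = 1.8868
x·lx·mx: 0, 0, 1.767, 2.202, 0.7216, 0.4445 → Σ = 5.1351
T = 5.1351 / 1.8868 = 2.721592… → 2.722

2.722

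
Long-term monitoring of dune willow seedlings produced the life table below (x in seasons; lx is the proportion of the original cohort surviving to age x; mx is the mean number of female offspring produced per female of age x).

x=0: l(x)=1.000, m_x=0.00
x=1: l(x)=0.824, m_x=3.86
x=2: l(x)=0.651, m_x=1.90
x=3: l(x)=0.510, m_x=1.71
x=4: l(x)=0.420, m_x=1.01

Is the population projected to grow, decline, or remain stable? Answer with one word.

growing

R0 = Σ lx·mx = 0 + 3.18064 + 1.2369 + 0.8721 + 0.4242 = 5.71384
R0 > 1, so the population is growing.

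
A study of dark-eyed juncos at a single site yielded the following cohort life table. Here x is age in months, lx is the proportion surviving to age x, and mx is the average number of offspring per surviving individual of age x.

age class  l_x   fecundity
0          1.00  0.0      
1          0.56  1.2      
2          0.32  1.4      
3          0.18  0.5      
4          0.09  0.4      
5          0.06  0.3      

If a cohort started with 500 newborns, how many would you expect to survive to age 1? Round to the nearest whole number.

Expected survivors = N0 · l_1 = 500 × 0.56 = 280 → 280

280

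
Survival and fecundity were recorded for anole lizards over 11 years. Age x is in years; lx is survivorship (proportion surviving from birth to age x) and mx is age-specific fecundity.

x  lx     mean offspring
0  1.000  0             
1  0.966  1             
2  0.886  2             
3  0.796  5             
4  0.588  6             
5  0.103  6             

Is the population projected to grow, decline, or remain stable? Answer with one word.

growing

R0 = Σ lx·mx = 0 + 0.966 + 1.772 + 3.98 + 3.528 + 0.618 = 10.864
R0 > 1, so the population is growing.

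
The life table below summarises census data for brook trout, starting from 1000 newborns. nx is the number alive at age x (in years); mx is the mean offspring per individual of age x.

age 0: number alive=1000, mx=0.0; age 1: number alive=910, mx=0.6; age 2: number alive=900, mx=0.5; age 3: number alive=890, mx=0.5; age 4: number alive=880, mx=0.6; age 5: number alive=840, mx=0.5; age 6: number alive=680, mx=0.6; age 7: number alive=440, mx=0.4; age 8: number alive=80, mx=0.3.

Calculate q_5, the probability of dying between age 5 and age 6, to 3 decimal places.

0.190

lx = nx/n0 = nx/1000: 1, 0.91, 0.9, 0.89, 0.88, 0.84, 0.68, 0.44, 0.08
q_5 = (l_5 − l_6) / l_5 = (0.84 − 0.68) / 0.84
     = 0.16 / 0.84 = 0.190476… → 0.190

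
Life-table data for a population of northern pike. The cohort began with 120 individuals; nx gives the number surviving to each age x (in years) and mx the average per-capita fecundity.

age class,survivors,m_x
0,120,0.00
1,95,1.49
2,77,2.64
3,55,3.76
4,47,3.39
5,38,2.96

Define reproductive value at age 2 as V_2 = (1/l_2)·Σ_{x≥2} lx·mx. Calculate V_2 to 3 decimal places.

lx = nx/n0 = nx/120: 1, 0.79167…, 0.64167…, 0.45833…, 0.39167…, 0.31667…
lx·mx for x ≥ 2: 1.694…, 1.723333…, 1.32775…, 0.937333… → sum = 5.682417…
V_2 = 5.682417… / l_2 = 5.682417… / 0.641667… = 8.855714… → 8.856

8.856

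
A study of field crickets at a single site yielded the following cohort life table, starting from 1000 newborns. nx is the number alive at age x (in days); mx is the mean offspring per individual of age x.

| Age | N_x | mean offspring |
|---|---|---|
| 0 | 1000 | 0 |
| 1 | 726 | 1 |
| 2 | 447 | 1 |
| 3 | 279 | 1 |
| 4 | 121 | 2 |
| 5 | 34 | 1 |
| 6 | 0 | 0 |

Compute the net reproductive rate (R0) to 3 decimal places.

1.728

lx = nx/n0 = nx/1000: 1, 0.726, 0.447, 0.279, 0.121, 0.034, 0
lx·mx by age: 0, 0.726, 0.447, 0.279, 0.242, 0.034, 0
R0 = Σ lx·mx = 1.728 → 1.728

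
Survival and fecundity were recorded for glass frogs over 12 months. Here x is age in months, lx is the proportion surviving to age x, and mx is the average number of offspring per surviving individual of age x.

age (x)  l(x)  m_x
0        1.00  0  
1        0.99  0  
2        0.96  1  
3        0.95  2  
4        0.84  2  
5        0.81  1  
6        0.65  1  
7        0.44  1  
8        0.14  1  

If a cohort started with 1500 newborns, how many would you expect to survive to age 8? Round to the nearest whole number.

Expected survivors = N0 · l_8 = 1500 × 0.14 = 210 → 210

210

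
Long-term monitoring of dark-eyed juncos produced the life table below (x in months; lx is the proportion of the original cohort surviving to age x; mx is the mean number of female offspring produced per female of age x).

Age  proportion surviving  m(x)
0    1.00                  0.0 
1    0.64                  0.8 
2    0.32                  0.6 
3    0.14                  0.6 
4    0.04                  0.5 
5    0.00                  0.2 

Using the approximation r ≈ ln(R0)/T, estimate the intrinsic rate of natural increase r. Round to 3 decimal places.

R0 = Σ lx·mx = 0 + 0.512 + 0.192 + 0.084 + 0.02 + 0 = 0.808
Σ x·lx·mx = 1.228; T = 1.228/0.808 = 1.5198…
r ≈ ln(R0)/T = ln(0.808)/1.5198… = -0.14028… → -0.140

-0.140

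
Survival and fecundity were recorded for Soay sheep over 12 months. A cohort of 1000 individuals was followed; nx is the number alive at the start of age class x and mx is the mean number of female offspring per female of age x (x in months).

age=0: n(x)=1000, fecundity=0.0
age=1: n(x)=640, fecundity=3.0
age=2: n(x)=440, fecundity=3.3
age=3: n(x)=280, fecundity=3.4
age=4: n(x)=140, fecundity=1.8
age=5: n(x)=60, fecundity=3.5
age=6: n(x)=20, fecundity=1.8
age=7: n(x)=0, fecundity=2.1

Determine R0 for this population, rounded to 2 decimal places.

4.82

lx = nx/n0 = nx/1000: 1, 0.64, 0.44, 0.28, 0.14, 0.06, 0.02, 0
lx·mx by age: 0, 1.92, 1.452, 0.952, 0.252, 0.21, 0.036, 0
R0 = Σ lx·mx = 4.822 → 4.82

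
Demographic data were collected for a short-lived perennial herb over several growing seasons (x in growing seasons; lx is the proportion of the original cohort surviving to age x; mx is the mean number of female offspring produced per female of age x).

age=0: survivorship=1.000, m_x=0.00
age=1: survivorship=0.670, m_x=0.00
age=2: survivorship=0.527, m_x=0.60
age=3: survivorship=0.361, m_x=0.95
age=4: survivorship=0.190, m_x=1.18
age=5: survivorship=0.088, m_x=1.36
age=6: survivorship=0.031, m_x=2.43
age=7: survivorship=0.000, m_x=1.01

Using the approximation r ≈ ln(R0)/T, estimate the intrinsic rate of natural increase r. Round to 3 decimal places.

0.023

R0 = Σ lx·mx = 0 + 0 + 0.3162 + 0.34295 + 0.2242 + 0.11968 + 0.07533 + 0 = 1.07836
Σ x·lx·mx = 3.60843; T = 3.60843/1.07836 = 3.34622…
r ≈ ln(R0)/T = ln(1.07836)/3.34622… = 0.02255… → 0.023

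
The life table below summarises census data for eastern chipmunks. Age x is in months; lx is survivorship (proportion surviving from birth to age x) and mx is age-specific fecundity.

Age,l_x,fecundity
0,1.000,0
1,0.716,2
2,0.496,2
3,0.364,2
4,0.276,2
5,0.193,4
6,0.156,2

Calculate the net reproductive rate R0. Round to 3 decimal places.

lx·mx by age: 0, 1.432, 0.992, 0.728, 0.552, 0.772, 0.312
R0 = Σ lx·mx = 4.788 → 4.788

4.788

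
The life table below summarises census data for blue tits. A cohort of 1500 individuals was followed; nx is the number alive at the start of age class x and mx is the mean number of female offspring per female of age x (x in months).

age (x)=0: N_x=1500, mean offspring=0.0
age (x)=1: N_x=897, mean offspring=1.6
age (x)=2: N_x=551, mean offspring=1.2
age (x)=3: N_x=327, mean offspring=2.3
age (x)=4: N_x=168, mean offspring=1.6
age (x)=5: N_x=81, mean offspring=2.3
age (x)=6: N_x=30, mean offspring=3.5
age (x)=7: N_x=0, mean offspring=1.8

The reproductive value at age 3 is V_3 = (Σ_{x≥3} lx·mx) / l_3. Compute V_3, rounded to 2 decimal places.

lx = nx/n0 = nx/1500: 1, 0.598, 0.36733…, 0.218, 0.112, 0.054, 0.02, 0
lx·mx for x ≥ 3: 0.5014, 0.1792, 0.1242, 0.07, 0 → sum = 0.8748
V_3 = 0.8748 / l_3 = 0.8748 / 0.218 = 4.012844… → 4.01

4.01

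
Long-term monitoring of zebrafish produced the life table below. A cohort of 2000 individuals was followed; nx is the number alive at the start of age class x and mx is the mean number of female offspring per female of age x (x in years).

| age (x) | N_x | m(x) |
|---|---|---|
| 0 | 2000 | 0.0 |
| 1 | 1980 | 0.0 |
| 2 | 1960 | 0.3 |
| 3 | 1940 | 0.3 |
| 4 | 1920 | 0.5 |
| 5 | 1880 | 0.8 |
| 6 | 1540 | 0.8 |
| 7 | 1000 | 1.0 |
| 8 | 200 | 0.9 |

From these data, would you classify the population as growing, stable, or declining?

lx = nx/n0 = nx/2000: 1, 0.99, 0.98, 0.97, 0.96, 0.94, 0.77, 0.5, 0.1
R0 = Σ lx·mx = 0 + 0 + 0.294 + 0.291 + 0.48 + 0.752 + 0.616 + 0.5 + 0.09 = 3.023
R0 > 1, so the population is growing.

growing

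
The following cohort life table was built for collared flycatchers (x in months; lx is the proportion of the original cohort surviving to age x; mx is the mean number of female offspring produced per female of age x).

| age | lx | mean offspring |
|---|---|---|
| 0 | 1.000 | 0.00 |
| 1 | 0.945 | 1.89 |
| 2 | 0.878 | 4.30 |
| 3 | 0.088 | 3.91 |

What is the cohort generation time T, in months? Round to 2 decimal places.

lx·mx: 0, 1.78605, 3.7754, 0.34408 → R0 = 5.90553
x·lx·mx: 0, 1.78605, 7.5508, 1.03224 → Σ = 10.36909
T = 10.36909 / 5.90553 = 1.755827… → 1.76

1.76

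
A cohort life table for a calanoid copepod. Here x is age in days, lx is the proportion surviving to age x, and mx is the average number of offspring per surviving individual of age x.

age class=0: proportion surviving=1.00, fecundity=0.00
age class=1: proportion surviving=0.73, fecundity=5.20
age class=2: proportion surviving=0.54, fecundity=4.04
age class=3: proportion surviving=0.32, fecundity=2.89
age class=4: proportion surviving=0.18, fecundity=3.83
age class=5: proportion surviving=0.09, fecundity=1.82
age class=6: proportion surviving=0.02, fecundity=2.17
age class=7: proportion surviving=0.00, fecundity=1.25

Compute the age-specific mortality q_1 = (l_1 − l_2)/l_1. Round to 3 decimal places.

0.260

q_1 = (l_1 − l_2) / l_1 = (0.73 − 0.54) / 0.73
     = 0.19 / 0.73 = 0.260274… → 0.260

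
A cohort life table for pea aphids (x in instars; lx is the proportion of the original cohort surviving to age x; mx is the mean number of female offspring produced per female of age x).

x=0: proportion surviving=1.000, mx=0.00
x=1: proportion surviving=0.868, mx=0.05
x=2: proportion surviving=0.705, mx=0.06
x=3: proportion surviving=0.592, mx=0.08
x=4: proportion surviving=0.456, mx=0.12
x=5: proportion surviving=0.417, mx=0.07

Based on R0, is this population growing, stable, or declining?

R0 = Σ lx·mx = 0 + 0.0434 + 0.0423 + 0.04736 + 0.05472 + 0.02919 = 0.21697
R0 < 1, so the population is declining.

declining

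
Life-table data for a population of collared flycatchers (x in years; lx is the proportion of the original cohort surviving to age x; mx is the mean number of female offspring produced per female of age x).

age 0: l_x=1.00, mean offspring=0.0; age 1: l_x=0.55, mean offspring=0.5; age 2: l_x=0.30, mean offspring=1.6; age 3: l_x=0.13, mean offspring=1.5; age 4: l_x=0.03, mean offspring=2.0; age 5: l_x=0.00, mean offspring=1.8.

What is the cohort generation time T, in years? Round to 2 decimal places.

2.04

lx·mx: 0, 0.275, 0.48, 0.195, 0.06, 0 → R0 = 1.01
x·lx·mx: 0, 0.275, 0.96, 0.585, 0.24, 0 → Σ = 2.06
T = 2.06 / 1.01 = 2.039604… → 2.04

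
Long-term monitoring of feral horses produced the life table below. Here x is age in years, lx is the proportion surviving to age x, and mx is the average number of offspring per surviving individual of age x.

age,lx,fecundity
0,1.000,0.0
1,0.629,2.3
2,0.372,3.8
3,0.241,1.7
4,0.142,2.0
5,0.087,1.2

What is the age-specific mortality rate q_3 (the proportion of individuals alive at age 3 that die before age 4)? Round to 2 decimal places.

q_3 = (l_3 − l_4) / l_3 = (0.241 − 0.142) / 0.241
     = 0.099 / 0.241 = 0.410788… → 0.41

0.41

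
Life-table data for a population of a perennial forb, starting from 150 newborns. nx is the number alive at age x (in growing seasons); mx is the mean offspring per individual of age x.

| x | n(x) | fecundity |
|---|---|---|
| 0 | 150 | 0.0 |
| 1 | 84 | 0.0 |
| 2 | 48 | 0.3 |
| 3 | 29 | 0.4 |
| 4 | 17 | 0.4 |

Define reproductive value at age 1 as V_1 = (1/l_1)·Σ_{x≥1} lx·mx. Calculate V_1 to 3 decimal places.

lx = nx/n0 = nx/150: 1, 0.56, 0.32, 0.19333…, 0.11333…
lx·mx for x ≥ 1: 0, 0.096, 0.077333…, 0.045333… → sum = 0.218667…
V_1 = 0.218667… / l_1 = 0.218667… / 0.56 = 0.390476… → 0.390

0.390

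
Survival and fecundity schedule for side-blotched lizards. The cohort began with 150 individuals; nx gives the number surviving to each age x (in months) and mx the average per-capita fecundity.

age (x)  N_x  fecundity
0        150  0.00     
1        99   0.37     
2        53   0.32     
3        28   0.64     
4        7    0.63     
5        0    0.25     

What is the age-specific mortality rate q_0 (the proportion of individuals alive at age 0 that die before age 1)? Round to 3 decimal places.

lx = nx/n0 = nx/150: 1, 0.66, 0.35333…, 0.18667…, 0.04667…, 0
q_0 = (l_0 − l_1) / l_0 = (1 − 0.66) / 1
     = 0.34 / 1 = 0.34 → 0.340

0.340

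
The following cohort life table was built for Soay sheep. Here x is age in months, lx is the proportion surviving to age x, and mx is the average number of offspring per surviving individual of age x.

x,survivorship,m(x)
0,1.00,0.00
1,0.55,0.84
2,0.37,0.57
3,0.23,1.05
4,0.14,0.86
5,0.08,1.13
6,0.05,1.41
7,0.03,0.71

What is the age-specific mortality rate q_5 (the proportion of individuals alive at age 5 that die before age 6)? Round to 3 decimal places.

q_5 = (l_5 − l_6) / l_5 = (0.08 − 0.05) / 0.08
     = 0.03 / 0.08 = 0.375 → 0.375

0.375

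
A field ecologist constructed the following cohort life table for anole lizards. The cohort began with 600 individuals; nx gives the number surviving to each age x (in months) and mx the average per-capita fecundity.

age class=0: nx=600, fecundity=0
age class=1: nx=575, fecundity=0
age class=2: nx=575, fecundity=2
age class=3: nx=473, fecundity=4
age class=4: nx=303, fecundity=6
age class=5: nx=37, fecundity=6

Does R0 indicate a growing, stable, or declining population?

growing

lx = nx/n0 = nx/600: 1, 0.95833…, 0.95833…, 0.78833…, 0.505, 0.06167…
R0 = Σ lx·mx = 0 + 0 + 1.916667… + 3.153333… + 3.03 + 0.37… = 8.47…
R0 > 1, so the population is growing.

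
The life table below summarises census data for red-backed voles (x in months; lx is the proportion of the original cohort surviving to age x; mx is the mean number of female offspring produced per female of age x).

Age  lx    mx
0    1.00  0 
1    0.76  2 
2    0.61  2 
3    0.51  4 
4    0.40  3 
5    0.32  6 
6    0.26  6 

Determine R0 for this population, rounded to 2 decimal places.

9.46

lx·mx by age: 0, 1.52, 1.22, 2.04, 1.2, 1.92, 1.56
R0 = Σ lx·mx = 9.46 → 9.46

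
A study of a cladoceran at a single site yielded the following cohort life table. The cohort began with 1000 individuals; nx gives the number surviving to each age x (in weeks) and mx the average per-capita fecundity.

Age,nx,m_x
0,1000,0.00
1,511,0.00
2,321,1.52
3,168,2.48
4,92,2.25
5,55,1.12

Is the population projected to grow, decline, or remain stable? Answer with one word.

lx = nx/n0 = nx/1000: 1, 0.511, 0.321, 0.168, 0.092, 0.055
R0 = Σ lx·mx = 0 + 0 + 0.48792 + 0.41664 + 0.207 + 0.0616 = 1.17316
R0 > 1, so the population is growing.

growing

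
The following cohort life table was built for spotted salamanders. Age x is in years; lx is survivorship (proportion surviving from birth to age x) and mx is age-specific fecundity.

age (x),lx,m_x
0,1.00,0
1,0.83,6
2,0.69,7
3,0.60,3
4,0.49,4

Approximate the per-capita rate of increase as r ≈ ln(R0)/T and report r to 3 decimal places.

R0 = Σ lx·mx = 0 + 4.98 + 4.83 + 1.8 + 1.96 = 13.57
Σ x·lx·mx = 27.88; T = 27.88/13.57 = 2.05453…
r ≈ ln(R0)/T = ln(13.57)/2.05453… = 1.26932… → 1.269

1.269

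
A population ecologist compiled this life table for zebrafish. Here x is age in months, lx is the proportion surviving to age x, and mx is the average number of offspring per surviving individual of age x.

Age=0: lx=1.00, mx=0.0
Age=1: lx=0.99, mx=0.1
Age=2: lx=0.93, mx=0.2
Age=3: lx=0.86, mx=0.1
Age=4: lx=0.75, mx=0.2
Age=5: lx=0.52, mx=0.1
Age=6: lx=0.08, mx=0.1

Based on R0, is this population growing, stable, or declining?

R0 = Σ lx·mx = 0 + 0.099 + 0.186 + 0.086 + 0.15 + 0.052 + 0.008 = 0.581
R0 < 1, so the population is declining.

declining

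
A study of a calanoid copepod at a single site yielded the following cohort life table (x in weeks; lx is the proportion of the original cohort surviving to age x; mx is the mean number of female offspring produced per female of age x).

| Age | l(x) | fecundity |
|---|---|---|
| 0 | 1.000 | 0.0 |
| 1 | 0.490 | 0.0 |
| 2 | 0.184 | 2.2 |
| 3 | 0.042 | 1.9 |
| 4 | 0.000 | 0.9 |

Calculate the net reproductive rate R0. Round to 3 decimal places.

lx·mx by age: 0, 0, 0.4048, 0.0798, 0
R0 = Σ lx·mx = 0.4846 → 0.485

0.485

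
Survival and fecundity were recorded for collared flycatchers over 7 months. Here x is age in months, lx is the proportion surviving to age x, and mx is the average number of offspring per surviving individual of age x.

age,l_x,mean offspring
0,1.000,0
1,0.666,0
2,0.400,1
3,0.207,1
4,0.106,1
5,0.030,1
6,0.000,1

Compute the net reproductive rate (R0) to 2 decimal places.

0.74

lx·mx by age: 0, 0, 0.4, 0.207, 0.106, 0.03, 0
R0 = Σ lx·mx = 0.743 → 0.74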